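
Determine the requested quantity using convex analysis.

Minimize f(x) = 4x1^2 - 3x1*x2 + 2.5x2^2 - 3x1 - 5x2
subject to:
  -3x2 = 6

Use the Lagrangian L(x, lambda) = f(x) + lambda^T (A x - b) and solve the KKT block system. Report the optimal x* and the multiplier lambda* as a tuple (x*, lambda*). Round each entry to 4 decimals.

Form the Lagrangian:
  L(x, lambda) = (1/2) x^T Q x + c^T x + lambda^T (A x - b)
Stationarity (grad_x L = 0): Q x + c + A^T lambda = 0.
Primal feasibility: A x = b.

This gives the KKT block system:
  [ Q   A^T ] [ x     ]   [-c ]
  [ A    0  ] [ lambda ] = [ b ]

Solving the linear system:
  x*      = (-0.375, -2)
  lambda* = (-4.625)
  f(x*)   = 19.4375

x* = (-0.375, -2), lambda* = (-4.625)


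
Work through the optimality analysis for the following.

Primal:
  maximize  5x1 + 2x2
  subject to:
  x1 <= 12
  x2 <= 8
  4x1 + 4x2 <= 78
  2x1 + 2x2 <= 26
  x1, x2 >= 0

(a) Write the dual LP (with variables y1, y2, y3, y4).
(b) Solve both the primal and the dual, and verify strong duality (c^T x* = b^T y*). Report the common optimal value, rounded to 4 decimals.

The standard primal-dual pair for 'max c^T x s.t. A x <= b, x >= 0' is:
  Dual:  min b^T y  s.t.  A^T y >= c,  y >= 0.

So the dual LP is:
  minimize  12y1 + 8y2 + 78y3 + 26y4
  subject to:
    y1 + 4y3 + 2y4 >= 5
    y2 + 4y3 + 2y4 >= 2
    y1, y2, y3, y4 >= 0

Solving the primal: x* = (12, 1).
  primal value c^T x* = 62.
Solving the dual: y* = (3, 0, 0, 1).
  dual value b^T y* = 62.
Strong duality: c^T x* = b^T y*. Confirmed.

62


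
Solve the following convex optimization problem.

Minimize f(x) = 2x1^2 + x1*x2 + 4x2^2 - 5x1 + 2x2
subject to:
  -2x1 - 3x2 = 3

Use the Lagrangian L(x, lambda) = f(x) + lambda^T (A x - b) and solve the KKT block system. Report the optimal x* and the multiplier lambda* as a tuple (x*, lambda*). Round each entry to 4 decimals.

Form the Lagrangian:
  L(x, lambda) = (1/2) x^T Q x + c^T x + lambda^T (A x - b)
Stationarity (grad_x L = 0): Q x + c + A^T lambda = 0.
Primal feasibility: A x = b.

This gives the KKT block system:
  [ Q   A^T ] [ x     ]   [-c ]
  [ A    0  ] [ lambda ] = [ b ]

Solving the linear system:
  x*      = (0.3214, -1.2143)
  lambda* = (-2.4643)
  f(x*)   = 1.6786

x* = (0.3214, -1.2143), lambda* = (-2.4643)


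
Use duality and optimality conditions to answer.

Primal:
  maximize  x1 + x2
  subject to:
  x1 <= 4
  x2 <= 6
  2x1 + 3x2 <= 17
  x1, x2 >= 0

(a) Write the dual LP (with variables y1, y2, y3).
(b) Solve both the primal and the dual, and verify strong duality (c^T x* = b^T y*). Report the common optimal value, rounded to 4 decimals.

The standard primal-dual pair for 'max c^T x s.t. A x <= b, x >= 0' is:
  Dual:  min b^T y  s.t.  A^T y >= c,  y >= 0.

So the dual LP is:
  minimize  4y1 + 6y2 + 17y3
  subject to:
    y1 + 2y3 >= 1
    y2 + 3y3 >= 1
    y1, y2, y3 >= 0

Solving the primal: x* = (4, 3).
  primal value c^T x* = 7.
Solving the dual: y* = (0.3333, 0, 0.3333).
  dual value b^T y* = 7.
Strong duality: c^T x* = b^T y*. Confirmed.

7


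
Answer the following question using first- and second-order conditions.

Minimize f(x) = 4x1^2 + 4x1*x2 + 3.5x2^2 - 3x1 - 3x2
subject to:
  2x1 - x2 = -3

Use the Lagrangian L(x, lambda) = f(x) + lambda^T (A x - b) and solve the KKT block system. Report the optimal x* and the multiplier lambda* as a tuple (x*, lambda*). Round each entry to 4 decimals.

Form the Lagrangian:
  L(x, lambda) = (1/2) x^T Q x + c^T x + lambda^T (A x - b)
Stationarity (grad_x L = 0): Q x + c + A^T lambda = 0.
Primal feasibility: A x = b.

This gives the KKT block system:
  [ Q   A^T ] [ x     ]   [-c ]
  [ A    0  ] [ lambda ] = [ b ]

Solving the linear system:
  x*      = (-0.8654, 1.2692)
  lambda* = (2.4231)
  f(x*)   = 3.0288

x* = (-0.8654, 1.2692), lambda* = (2.4231)


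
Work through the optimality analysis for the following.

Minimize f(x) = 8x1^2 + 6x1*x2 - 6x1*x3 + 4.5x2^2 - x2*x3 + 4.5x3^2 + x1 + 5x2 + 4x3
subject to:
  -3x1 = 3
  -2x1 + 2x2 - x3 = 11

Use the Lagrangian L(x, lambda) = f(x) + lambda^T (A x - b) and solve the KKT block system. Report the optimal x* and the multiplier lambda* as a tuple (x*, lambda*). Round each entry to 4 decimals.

Form the Lagrangian:
  L(x, lambda) = (1/2) x^T Q x + c^T x + lambda^T (A x - b)
Stationarity (grad_x L = 0): Q x + c + A^T lambda = 0.
Primal feasibility: A x = b.

This gives the KKT block system:
  [ Q   A^T ] [ x     ]   [-c ]
  [ A    0  ] [ lambda ] = [ b ]

Solving the linear system:
  x*      = (-1, 3.2683, -2.4634)
  lambda* = (16.7561, -15.439)
  f(x*)   = 62.5244

x* = (-1, 3.2683, -2.4634), lambda* = (16.7561, -15.439)


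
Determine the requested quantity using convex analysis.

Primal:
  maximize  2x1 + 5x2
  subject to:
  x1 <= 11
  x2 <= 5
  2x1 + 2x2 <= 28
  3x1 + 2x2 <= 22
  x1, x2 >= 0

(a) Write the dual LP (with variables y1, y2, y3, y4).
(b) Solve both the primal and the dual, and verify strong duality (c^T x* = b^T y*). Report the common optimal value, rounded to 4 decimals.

The standard primal-dual pair for 'max c^T x s.t. A x <= b, x >= 0' is:
  Dual:  min b^T y  s.t.  A^T y >= c,  y >= 0.

So the dual LP is:
  minimize  11y1 + 5y2 + 28y3 + 22y4
  subject to:
    y1 + 2y3 + 3y4 >= 2
    y2 + 2y3 + 2y4 >= 5
    y1, y2, y3, y4 >= 0

Solving the primal: x* = (4, 5).
  primal value c^T x* = 33.
Solving the dual: y* = (0, 3.6667, 0, 0.6667).
  dual value b^T y* = 33.
Strong duality: c^T x* = b^T y*. Confirmed.

33


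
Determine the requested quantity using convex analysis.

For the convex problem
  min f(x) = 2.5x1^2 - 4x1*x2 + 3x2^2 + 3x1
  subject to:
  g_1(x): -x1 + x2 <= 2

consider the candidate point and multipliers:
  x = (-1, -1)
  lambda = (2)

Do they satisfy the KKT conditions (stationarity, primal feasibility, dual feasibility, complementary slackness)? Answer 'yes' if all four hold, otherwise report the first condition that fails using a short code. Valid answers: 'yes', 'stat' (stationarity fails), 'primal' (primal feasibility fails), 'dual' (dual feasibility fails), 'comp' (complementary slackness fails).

Gradient of f: grad f(x) = Q x + c = (2, -2)
Constraint values g_i(x) = a_i^T x - b_i:
  g_1((-1, -1)) = -2
Stationarity residual: grad f(x) + sum_i lambda_i a_i = (0, 0)
  -> stationarity OK
Primal feasibility (all g_i <= 0): OK
Dual feasibility (all lambda_i >= 0): OK
Complementary slackness (lambda_i * g_i(x) = 0 for all i): FAILS

Verdict: the first failing condition is complementary_slackness -> comp.

comp


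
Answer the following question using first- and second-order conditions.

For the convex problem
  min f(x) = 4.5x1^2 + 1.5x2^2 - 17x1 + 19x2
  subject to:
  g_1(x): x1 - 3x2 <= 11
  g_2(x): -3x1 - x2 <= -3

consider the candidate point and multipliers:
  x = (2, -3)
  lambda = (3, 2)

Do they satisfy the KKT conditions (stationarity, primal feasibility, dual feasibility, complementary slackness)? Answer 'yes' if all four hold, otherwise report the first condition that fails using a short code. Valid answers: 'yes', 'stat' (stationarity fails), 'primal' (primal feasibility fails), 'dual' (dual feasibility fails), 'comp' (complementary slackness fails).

Gradient of f: grad f(x) = Q x + c = (1, 10)
Constraint values g_i(x) = a_i^T x - b_i:
  g_1((2, -3)) = 0
  g_2((2, -3)) = 0
Stationarity residual: grad f(x) + sum_i lambda_i a_i = (-2, -1)
  -> stationarity FAILS
Primal feasibility (all g_i <= 0): OK
Dual feasibility (all lambda_i >= 0): OK
Complementary slackness (lambda_i * g_i(x) = 0 for all i): OK

Verdict: the first failing condition is stationarity -> stat.

stat


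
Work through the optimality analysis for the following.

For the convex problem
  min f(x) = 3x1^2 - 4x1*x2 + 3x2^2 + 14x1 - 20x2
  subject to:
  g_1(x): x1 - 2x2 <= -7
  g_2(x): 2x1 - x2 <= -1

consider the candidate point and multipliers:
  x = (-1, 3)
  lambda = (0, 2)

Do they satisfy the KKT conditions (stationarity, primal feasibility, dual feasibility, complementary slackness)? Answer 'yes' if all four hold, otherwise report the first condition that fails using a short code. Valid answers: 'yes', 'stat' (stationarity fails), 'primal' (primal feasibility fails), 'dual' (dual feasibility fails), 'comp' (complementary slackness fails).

Gradient of f: grad f(x) = Q x + c = (-4, 2)
Constraint values g_i(x) = a_i^T x - b_i:
  g_1((-1, 3)) = 0
  g_2((-1, 3)) = -4
Stationarity residual: grad f(x) + sum_i lambda_i a_i = (0, 0)
  -> stationarity OK
Primal feasibility (all g_i <= 0): OK
Dual feasibility (all lambda_i >= 0): OK
Complementary slackness (lambda_i * g_i(x) = 0 for all i): FAILS

Verdict: the first failing condition is complementary_slackness -> comp.

comp


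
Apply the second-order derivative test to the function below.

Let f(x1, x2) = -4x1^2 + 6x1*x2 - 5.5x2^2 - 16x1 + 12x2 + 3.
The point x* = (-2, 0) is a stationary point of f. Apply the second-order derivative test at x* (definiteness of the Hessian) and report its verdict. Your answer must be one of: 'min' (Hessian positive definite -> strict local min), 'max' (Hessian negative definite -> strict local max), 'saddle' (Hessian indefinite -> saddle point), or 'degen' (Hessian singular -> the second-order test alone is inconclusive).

Compute the Hessian H = grad^2 f:
  H = [[-8, 6], [6, -11]]
Verify stationarity: grad f(x*) = H x* + g = (0, 0).
Eigenvalues of H: -15.6847, -3.3153.
Both eigenvalues < 0, so H is negative definite -> x* is a strict local max.

max


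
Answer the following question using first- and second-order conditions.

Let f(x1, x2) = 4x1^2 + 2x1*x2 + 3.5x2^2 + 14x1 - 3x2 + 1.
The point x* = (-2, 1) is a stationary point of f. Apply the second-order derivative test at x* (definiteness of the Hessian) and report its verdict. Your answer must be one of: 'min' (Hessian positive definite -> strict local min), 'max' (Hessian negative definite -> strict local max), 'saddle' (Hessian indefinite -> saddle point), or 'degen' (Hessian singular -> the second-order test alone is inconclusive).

Compute the Hessian H = grad^2 f:
  H = [[8, 2], [2, 7]]
Verify stationarity: grad f(x*) = H x* + g = (0, 0).
Eigenvalues of H: 5.4384, 9.5616.
Both eigenvalues > 0, so H is positive definite -> x* is a strict local min.

min


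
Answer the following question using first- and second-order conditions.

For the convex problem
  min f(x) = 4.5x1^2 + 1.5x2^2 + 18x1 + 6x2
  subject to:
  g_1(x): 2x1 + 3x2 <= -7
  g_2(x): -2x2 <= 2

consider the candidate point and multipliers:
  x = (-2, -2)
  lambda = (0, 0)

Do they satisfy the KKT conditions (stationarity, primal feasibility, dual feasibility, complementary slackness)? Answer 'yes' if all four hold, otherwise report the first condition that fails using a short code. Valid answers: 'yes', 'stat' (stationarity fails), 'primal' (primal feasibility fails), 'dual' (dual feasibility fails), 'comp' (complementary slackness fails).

Gradient of f: grad f(x) = Q x + c = (0, 0)
Constraint values g_i(x) = a_i^T x - b_i:
  g_1((-2, -2)) = -3
  g_2((-2, -2)) = 2
Stationarity residual: grad f(x) + sum_i lambda_i a_i = (0, 0)
  -> stationarity OK
Primal feasibility (all g_i <= 0): FAILS
Dual feasibility (all lambda_i >= 0): OK
Complementary slackness (lambda_i * g_i(x) = 0 for all i): OK

Verdict: the first failing condition is primal_feasibility -> primal.

primal


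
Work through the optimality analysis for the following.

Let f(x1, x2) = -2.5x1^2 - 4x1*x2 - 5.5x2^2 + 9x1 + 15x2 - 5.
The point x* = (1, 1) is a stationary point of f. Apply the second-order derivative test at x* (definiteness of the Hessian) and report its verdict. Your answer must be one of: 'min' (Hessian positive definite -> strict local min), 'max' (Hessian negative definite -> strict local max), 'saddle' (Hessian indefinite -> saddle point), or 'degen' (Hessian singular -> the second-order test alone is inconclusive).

Compute the Hessian H = grad^2 f:
  H = [[-5, -4], [-4, -11]]
Verify stationarity: grad f(x*) = H x* + g = (0, 0).
Eigenvalues of H: -13, -3.
Both eigenvalues < 0, so H is negative definite -> x* is a strict local max.

max


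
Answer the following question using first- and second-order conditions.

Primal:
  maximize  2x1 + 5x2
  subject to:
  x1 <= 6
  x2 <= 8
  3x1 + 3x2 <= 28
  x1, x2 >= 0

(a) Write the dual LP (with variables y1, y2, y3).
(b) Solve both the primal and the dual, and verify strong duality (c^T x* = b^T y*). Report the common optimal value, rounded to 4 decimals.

The standard primal-dual pair for 'max c^T x s.t. A x <= b, x >= 0' is:
  Dual:  min b^T y  s.t.  A^T y >= c,  y >= 0.

So the dual LP is:
  minimize  6y1 + 8y2 + 28y3
  subject to:
    y1 + 3y3 >= 2
    y2 + 3y3 >= 5
    y1, y2, y3 >= 0

Solving the primal: x* = (1.3333, 8).
  primal value c^T x* = 42.6667.
Solving the dual: y* = (0, 3, 0.6667).
  dual value b^T y* = 42.6667.
Strong duality: c^T x* = b^T y*. Confirmed.

42.6667


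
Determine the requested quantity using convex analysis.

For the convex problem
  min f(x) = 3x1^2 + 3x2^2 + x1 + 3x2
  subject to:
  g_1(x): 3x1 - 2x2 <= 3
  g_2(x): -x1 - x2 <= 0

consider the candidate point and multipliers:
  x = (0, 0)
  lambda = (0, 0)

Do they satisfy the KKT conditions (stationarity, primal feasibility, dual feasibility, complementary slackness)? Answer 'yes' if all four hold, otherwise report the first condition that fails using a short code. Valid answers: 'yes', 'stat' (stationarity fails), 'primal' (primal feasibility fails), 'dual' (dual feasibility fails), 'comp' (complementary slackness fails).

Gradient of f: grad f(x) = Q x + c = (1, 3)
Constraint values g_i(x) = a_i^T x - b_i:
  g_1((0, 0)) = -3
  g_2((0, 0)) = 0
Stationarity residual: grad f(x) + sum_i lambda_i a_i = (1, 3)
  -> stationarity FAILS
Primal feasibility (all g_i <= 0): OK
Dual feasibility (all lambda_i >= 0): OK
Complementary slackness (lambda_i * g_i(x) = 0 for all i): OK

Verdict: the first failing condition is stationarity -> stat.

stat


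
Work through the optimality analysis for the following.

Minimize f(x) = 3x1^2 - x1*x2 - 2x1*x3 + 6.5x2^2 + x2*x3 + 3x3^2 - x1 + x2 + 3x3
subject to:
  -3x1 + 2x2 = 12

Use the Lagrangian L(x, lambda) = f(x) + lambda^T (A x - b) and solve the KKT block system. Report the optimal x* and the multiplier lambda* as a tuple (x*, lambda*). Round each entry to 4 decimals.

Form the Lagrangian:
  L(x, lambda) = (1/2) x^T Q x + c^T x + lambda^T (A x - b)
Stationarity (grad_x L = 0): Q x + c + A^T lambda = 0.
Primal feasibility: A x = b.

This gives the KKT block system:
  [ Q   A^T ] [ x     ]   [-c ]
  [ A    0  ] [ lambda ] = [ b ]

Solving the linear system:
  x*      = (-3.4851, 0.7723, -1.7904)
  lambda* = (-6.3674)
  f(x*)   = 37.6475

x* = (-3.4851, 0.7723, -1.7904), lambda* = (-6.3674)


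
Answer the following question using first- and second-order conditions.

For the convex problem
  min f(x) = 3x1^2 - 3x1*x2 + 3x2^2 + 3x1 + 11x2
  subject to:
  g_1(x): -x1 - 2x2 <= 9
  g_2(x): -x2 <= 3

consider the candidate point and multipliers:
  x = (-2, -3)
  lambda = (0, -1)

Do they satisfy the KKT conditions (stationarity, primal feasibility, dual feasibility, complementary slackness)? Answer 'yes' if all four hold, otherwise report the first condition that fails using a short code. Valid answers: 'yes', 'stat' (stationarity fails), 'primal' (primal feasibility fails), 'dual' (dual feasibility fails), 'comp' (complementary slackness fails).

Gradient of f: grad f(x) = Q x + c = (0, -1)
Constraint values g_i(x) = a_i^T x - b_i:
  g_1((-2, -3)) = -1
  g_2((-2, -3)) = 0
Stationarity residual: grad f(x) + sum_i lambda_i a_i = (0, 0)
  -> stationarity OK
Primal feasibility (all g_i <= 0): OK
Dual feasibility (all lambda_i >= 0): FAILS
Complementary slackness (lambda_i * g_i(x) = 0 for all i): OK

Verdict: the first failing condition is dual_feasibility -> dual.

dual


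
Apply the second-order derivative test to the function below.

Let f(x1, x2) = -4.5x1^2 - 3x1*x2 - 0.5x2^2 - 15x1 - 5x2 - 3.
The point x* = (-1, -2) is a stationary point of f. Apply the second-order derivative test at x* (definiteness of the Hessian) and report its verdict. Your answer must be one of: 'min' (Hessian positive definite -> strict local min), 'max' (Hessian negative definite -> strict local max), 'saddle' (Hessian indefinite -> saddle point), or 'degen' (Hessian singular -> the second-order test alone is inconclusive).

Compute the Hessian H = grad^2 f:
  H = [[-9, -3], [-3, -1]]
Verify stationarity: grad f(x*) = H x* + g = (0, 0).
Eigenvalues of H: -10, 0.
H has a zero eigenvalue (singular; negative semidefinite but not definite), so H is neither positive definite, negative definite, nor indefinite. The second-order test alone is inconclusive -> degen.
(Indeed, f is constant along the null direction of H through x*, so x* is not a strict local extremum.)

degen


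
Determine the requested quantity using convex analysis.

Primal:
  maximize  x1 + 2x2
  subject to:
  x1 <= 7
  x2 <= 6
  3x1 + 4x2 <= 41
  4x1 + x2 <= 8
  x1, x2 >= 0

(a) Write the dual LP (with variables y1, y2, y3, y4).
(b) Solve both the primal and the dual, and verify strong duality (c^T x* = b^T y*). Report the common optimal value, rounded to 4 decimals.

The standard primal-dual pair for 'max c^T x s.t. A x <= b, x >= 0' is:
  Dual:  min b^T y  s.t.  A^T y >= c,  y >= 0.

So the dual LP is:
  minimize  7y1 + 6y2 + 41y3 + 8y4
  subject to:
    y1 + 3y3 + 4y4 >= 1
    y2 + 4y3 + y4 >= 2
    y1, y2, y3, y4 >= 0

Solving the primal: x* = (0.5, 6).
  primal value c^T x* = 12.5.
Solving the dual: y* = (0, 1.75, 0, 0.25).
  dual value b^T y* = 12.5.
Strong duality: c^T x* = b^T y*. Confirmed.

12.5


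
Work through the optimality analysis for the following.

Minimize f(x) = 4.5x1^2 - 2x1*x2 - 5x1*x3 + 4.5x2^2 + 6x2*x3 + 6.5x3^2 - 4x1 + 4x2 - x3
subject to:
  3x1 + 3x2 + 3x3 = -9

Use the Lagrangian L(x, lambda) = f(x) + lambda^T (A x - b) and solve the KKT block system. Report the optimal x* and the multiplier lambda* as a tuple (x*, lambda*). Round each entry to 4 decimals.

Form the Lagrangian:
  L(x, lambda) = (1/2) x^T Q x + c^T x + lambda^T (A x - b)
Stationarity (grad_x L = 0): Q x + c + A^T lambda = 0.
Primal feasibility: A x = b.

This gives the KKT block system:
  [ Q   A^T ] [ x     ]   [-c ]
  [ A    0  ] [ lambda ] = [ b ]

Solving the linear system:
  x*      = (-1.1364, -1.4636, -0.4)
  lambda* = (3.1)
  f(x*)   = 13.4955

x* = (-1.1364, -1.4636, -0.4), lambda* = (3.1)


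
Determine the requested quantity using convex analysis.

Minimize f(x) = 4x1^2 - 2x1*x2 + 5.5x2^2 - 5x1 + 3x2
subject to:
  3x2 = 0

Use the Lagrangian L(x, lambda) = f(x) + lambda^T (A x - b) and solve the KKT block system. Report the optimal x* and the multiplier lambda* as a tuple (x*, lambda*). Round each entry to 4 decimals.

Form the Lagrangian:
  L(x, lambda) = (1/2) x^T Q x + c^T x + lambda^T (A x - b)
Stationarity (grad_x L = 0): Q x + c + A^T lambda = 0.
Primal feasibility: A x = b.

This gives the KKT block system:
  [ Q   A^T ] [ x     ]   [-c ]
  [ A    0  ] [ lambda ] = [ b ]

Solving the linear system:
  x*      = (0.625, 0)
  lambda* = (-0.5833)
  f(x*)   = -1.5625

x* = (0.625, 0), lambda* = (-0.5833)


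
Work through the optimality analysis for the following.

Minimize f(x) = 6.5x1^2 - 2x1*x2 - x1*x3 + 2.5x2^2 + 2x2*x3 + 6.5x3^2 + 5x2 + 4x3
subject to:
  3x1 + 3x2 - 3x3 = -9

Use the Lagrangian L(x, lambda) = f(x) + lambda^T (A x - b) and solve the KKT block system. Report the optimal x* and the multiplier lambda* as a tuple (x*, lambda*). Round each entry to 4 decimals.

Form the Lagrangian:
  L(x, lambda) = (1/2) x^T Q x + c^T x + lambda^T (A x - b)
Stationarity (grad_x L = 0): Q x + c + A^T lambda = 0.
Primal feasibility: A x = b.

This gives the KKT block system:
  [ Q   A^T ] [ x     ]   [-c ]
  [ A    0  ] [ lambda ] = [ b ]

Solving the linear system:
  x*      = (-0.6042, -2.125, 0.2708)
  lambda* = (1.2917)
  f(x*)   = 1.0417

x* = (-0.6042, -2.125, 0.2708), lambda* = (1.2917)


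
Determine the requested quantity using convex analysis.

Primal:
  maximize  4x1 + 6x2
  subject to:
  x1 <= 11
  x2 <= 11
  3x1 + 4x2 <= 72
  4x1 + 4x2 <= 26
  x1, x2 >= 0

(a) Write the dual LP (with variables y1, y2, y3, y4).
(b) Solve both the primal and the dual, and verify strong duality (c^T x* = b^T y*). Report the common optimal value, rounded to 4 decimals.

The standard primal-dual pair for 'max c^T x s.t. A x <= b, x >= 0' is:
  Dual:  min b^T y  s.t.  A^T y >= c,  y >= 0.

So the dual LP is:
  minimize  11y1 + 11y2 + 72y3 + 26y4
  subject to:
    y1 + 3y3 + 4y4 >= 4
    y2 + 4y3 + 4y4 >= 6
    y1, y2, y3, y4 >= 0

Solving the primal: x* = (0, 6.5).
  primal value c^T x* = 39.
Solving the dual: y* = (0, 0, 0, 1.5).
  dual value b^T y* = 39.
Strong duality: c^T x* = b^T y*. Confirmed.

39


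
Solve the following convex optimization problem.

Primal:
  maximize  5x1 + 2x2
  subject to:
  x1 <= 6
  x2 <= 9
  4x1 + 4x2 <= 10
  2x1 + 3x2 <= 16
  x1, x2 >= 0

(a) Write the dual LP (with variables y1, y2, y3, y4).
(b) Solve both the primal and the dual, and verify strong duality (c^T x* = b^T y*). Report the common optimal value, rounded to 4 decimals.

The standard primal-dual pair for 'max c^T x s.t. A x <= b, x >= 0' is:
  Dual:  min b^T y  s.t.  A^T y >= c,  y >= 0.

So the dual LP is:
  minimize  6y1 + 9y2 + 10y3 + 16y4
  subject to:
    y1 + 4y3 + 2y4 >= 5
    y2 + 4y3 + 3y4 >= 2
    y1, y2, y3, y4 >= 0

Solving the primal: x* = (2.5, 0).
  primal value c^T x* = 12.5.
Solving the dual: y* = (0, 0, 1.25, 0).
  dual value b^T y* = 12.5.
Strong duality: c^T x* = b^T y*. Confirmed.

12.5


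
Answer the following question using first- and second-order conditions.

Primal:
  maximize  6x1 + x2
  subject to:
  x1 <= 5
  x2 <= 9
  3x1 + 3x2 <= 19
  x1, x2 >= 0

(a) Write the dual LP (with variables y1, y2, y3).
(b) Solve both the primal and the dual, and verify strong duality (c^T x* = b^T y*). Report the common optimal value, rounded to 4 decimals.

The standard primal-dual pair for 'max c^T x s.t. A x <= b, x >= 0' is:
  Dual:  min b^T y  s.t.  A^T y >= c,  y >= 0.

So the dual LP is:
  minimize  5y1 + 9y2 + 19y3
  subject to:
    y1 + 3y3 >= 6
    y2 + 3y3 >= 1
    y1, y2, y3 >= 0

Solving the primal: x* = (5, 1.3333).
  primal value c^T x* = 31.3333.
Solving the dual: y* = (5, 0, 0.3333).
  dual value b^T y* = 31.3333.
Strong duality: c^T x* = b^T y*. Confirmed.

31.3333


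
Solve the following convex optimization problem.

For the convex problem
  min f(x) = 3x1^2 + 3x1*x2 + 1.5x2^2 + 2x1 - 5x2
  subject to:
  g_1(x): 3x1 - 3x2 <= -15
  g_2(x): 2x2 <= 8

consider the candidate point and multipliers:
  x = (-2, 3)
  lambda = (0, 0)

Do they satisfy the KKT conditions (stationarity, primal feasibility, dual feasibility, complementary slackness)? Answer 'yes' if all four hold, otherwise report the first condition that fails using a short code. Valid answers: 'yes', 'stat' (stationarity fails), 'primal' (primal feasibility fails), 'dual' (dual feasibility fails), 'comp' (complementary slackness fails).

Gradient of f: grad f(x) = Q x + c = (-1, -2)
Constraint values g_i(x) = a_i^T x - b_i:
  g_1((-2, 3)) = 0
  g_2((-2, 3)) = -2
Stationarity residual: grad f(x) + sum_i lambda_i a_i = (-1, -2)
  -> stationarity FAILS
Primal feasibility (all g_i <= 0): OK
Dual feasibility (all lambda_i >= 0): OK
Complementary slackness (lambda_i * g_i(x) = 0 for all i): OK

Verdict: the first failing condition is stationarity -> stat.

stat


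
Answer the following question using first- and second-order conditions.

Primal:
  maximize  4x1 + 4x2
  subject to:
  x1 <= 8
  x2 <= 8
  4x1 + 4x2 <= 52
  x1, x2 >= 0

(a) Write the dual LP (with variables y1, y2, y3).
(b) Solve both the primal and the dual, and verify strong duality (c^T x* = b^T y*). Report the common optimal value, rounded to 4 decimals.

The standard primal-dual pair for 'max c^T x s.t. A x <= b, x >= 0' is:
  Dual:  min b^T y  s.t.  A^T y >= c,  y >= 0.

So the dual LP is:
  minimize  8y1 + 8y2 + 52y3
  subject to:
    y1 + 4y3 >= 4
    y2 + 4y3 >= 4
    y1, y2, y3 >= 0

Solving the primal: x* = (5, 8).
  primal value c^T x* = 52.
Solving the dual: y* = (0, 0, 1).
  dual value b^T y* = 52.
Strong duality: c^T x* = b^T y*. Confirmed.

52


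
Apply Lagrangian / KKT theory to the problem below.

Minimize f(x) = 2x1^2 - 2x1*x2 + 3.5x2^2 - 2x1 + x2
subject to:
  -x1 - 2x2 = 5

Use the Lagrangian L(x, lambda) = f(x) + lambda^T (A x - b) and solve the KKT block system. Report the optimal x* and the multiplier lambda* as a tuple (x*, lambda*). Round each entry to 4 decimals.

Form the Lagrangian:
  L(x, lambda) = (1/2) x^T Q x + c^T x + lambda^T (A x - b)
Stationarity (grad_x L = 0): Q x + c + A^T lambda = 0.
Primal feasibility: A x = b.

This gives the KKT block system:
  [ Q   A^T ] [ x     ]   [-c ]
  [ A    0  ] [ lambda ] = [ b ]

Solving the linear system:
  x*      = (-1.4516, -1.7742)
  lambda* = (-4.2581)
  f(x*)   = 11.2097

x* = (-1.4516, -1.7742), lambda* = (-4.2581)


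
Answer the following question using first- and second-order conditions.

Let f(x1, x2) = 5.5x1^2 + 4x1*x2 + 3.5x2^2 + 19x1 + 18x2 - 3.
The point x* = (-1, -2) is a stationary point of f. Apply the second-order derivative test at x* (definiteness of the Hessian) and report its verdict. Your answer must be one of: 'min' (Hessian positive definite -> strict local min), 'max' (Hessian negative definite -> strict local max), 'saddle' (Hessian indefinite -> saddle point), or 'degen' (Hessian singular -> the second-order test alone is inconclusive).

Compute the Hessian H = grad^2 f:
  H = [[11, 4], [4, 7]]
Verify stationarity: grad f(x*) = H x* + g = (0, 0).
Eigenvalues of H: 4.5279, 13.4721.
Both eigenvalues > 0, so H is positive definite -> x* is a strict local min.

min


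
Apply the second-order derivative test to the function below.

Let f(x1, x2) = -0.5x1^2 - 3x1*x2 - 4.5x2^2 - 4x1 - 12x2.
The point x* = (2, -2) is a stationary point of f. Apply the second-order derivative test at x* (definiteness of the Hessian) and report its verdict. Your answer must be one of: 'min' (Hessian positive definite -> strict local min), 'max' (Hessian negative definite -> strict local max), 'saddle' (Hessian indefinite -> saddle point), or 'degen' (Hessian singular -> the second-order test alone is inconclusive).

Compute the Hessian H = grad^2 f:
  H = [[-1, -3], [-3, -9]]
Verify stationarity: grad f(x*) = H x* + g = (0, 0).
Eigenvalues of H: -10, 0.
H has a zero eigenvalue (singular; negative semidefinite but not definite), so H is neither positive definite, negative definite, nor indefinite. The second-order test alone is inconclusive -> degen.
(Indeed, f is constant along the null direction of H through x*, so x* is not a strict local extremum.)

degen


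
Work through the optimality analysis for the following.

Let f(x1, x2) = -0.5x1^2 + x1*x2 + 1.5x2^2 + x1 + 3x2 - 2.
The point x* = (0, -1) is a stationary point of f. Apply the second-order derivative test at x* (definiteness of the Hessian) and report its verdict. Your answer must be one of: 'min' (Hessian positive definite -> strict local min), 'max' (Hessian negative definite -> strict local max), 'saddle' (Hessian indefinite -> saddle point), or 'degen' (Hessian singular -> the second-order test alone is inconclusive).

Compute the Hessian H = grad^2 f:
  H = [[-1, 1], [1, 3]]
Verify stationarity: grad f(x*) = H x* + g = (0, 0).
Eigenvalues of H: -1.2361, 3.2361.
Eigenvalues have mixed signs, so H is indefinite -> x* is a saddle point.

saddle


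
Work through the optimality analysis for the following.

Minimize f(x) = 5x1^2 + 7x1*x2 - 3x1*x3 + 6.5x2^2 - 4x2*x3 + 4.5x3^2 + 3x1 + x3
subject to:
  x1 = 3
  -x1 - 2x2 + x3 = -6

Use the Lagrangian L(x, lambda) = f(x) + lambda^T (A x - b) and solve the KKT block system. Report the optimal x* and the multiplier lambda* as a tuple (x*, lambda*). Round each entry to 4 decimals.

Form the Lagrangian:
  L(x, lambda) = (1/2) x^T Q x + c^T x + lambda^T (A x - b)
Stationarity (grad_x L = 0): Q x + c + A^T lambda = 0.
Primal feasibility: A x = b.

This gives the KKT block system:
  [ Q   A^T ] [ x     ]   [-c ]
  [ A    0  ] [ lambda ] = [ b ]

Solving the linear system:
  x*      = (3, 1.1212, -0.7576)
  lambda* = (-23.8182, 19.303)
  f(x*)   = 97.7576

x* = (3, 1.1212, -0.7576), lambda* = (-23.8182, 19.303)


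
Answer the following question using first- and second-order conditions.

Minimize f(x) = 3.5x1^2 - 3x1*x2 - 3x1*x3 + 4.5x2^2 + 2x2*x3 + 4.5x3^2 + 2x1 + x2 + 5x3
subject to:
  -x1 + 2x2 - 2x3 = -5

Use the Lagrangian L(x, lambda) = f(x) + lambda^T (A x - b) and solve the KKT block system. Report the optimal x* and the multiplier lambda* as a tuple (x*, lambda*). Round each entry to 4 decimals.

Form the Lagrangian:
  L(x, lambda) = (1/2) x^T Q x + c^T x + lambda^T (A x - b)
Stationarity (grad_x L = 0): Q x + c + A^T lambda = 0.
Primal feasibility: A x = b.

This gives the KKT block system:
  [ Q   A^T ] [ x     ]   [-c ]
  [ A    0  ] [ lambda ] = [ b ]

Solving the linear system:
  x*      = (0.2787, -1.377, 0.9836)
  lambda* = (5.1311)
  f(x*)   = 14.877

x* = (0.2787, -1.377, 0.9836), lambda* = (5.1311)


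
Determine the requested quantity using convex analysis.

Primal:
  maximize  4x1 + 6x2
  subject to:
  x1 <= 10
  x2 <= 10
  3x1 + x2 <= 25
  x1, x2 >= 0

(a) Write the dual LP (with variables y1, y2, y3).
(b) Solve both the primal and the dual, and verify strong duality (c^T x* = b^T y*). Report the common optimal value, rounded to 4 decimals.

The standard primal-dual pair for 'max c^T x s.t. A x <= b, x >= 0' is:
  Dual:  min b^T y  s.t.  A^T y >= c,  y >= 0.

So the dual LP is:
  minimize  10y1 + 10y2 + 25y3
  subject to:
    y1 + 3y3 >= 4
    y2 + y3 >= 6
    y1, y2, y3 >= 0

Solving the primal: x* = (5, 10).
  primal value c^T x* = 80.
Solving the dual: y* = (0, 4.6667, 1.3333).
  dual value b^T y* = 80.
Strong duality: c^T x* = b^T y*. Confirmed.

80


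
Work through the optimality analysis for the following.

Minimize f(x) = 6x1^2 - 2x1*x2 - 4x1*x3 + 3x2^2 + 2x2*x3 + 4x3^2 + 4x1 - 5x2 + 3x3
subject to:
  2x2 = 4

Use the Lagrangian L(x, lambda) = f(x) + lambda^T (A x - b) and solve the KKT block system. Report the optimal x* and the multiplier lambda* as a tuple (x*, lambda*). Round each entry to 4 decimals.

Form the Lagrangian:
  L(x, lambda) = (1/2) x^T Q x + c^T x + lambda^T (A x - b)
Stationarity (grad_x L = 0): Q x + c + A^T lambda = 0.
Primal feasibility: A x = b.

This gives the KKT block system:
  [ Q   A^T ] [ x     ]   [-c ]
  [ A    0  ] [ lambda ] = [ b ]

Solving the linear system:
  x*      = (-0.35, 2, -1.05)
  lambda* = (-2.8)
  f(x*)   = -1.675

x* = (-0.35, 2, -1.05), lambda* = (-2.8)


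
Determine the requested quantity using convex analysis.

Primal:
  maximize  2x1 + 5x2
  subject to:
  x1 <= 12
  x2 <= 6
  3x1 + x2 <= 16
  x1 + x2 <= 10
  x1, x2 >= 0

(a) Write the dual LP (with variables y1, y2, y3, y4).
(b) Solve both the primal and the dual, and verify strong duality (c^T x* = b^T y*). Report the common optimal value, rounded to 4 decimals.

The standard primal-dual pair for 'max c^T x s.t. A x <= b, x >= 0' is:
  Dual:  min b^T y  s.t.  A^T y >= c,  y >= 0.

So the dual LP is:
  minimize  12y1 + 6y2 + 16y3 + 10y4
  subject to:
    y1 + 3y3 + y4 >= 2
    y2 + y3 + y4 >= 5
    y1, y2, y3, y4 >= 0

Solving the primal: x* = (3.3333, 6).
  primal value c^T x* = 36.6667.
Solving the dual: y* = (0, 4.3333, 0.6667, 0).
  dual value b^T y* = 36.6667.
Strong duality: c^T x* = b^T y*. Confirmed.

36.6667


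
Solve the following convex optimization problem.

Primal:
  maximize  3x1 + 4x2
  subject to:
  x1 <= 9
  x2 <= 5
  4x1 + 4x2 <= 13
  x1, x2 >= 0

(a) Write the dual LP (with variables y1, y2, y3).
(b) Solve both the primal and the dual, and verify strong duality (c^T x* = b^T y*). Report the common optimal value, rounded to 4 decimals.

The standard primal-dual pair for 'max c^T x s.t. A x <= b, x >= 0' is:
  Dual:  min b^T y  s.t.  A^T y >= c,  y >= 0.

So the dual LP is:
  minimize  9y1 + 5y2 + 13y3
  subject to:
    y1 + 4y3 >= 3
    y2 + 4y3 >= 4
    y1, y2, y3 >= 0

Solving the primal: x* = (0, 3.25).
  primal value c^T x* = 13.
Solving the dual: y* = (0, 0, 1).
  dual value b^T y* = 13.
Strong duality: c^T x* = b^T y*. Confirmed.

13


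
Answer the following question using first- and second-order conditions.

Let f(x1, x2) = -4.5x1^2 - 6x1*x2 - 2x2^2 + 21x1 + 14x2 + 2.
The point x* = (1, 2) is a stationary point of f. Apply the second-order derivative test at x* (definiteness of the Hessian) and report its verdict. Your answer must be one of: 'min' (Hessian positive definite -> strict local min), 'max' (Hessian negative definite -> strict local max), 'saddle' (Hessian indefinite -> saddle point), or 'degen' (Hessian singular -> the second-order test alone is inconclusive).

Compute the Hessian H = grad^2 f:
  H = [[-9, -6], [-6, -4]]
Verify stationarity: grad f(x*) = H x* + g = (0, 0).
Eigenvalues of H: -13, 0.
H has a zero eigenvalue (singular; negative semidefinite but not definite), so H is neither positive definite, negative definite, nor indefinite. The second-order test alone is inconclusive -> degen.
(Indeed, f is constant along the null direction of H through x*, so x* is not a strict local extremum.)

degen


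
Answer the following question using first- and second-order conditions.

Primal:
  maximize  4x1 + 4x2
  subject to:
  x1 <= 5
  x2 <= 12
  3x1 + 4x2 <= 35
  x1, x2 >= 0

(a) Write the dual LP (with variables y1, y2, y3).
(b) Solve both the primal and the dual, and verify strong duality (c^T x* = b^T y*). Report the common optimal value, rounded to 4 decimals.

The standard primal-dual pair for 'max c^T x s.t. A x <= b, x >= 0' is:
  Dual:  min b^T y  s.t.  A^T y >= c,  y >= 0.

So the dual LP is:
  minimize  5y1 + 12y2 + 35y3
  subject to:
    y1 + 3y3 >= 4
    y2 + 4y3 >= 4
    y1, y2, y3 >= 0

Solving the primal: x* = (5, 5).
  primal value c^T x* = 40.
Solving the dual: y* = (1, 0, 1).
  dual value b^T y* = 40.
Strong duality: c^T x* = b^T y*. Confirmed.

40


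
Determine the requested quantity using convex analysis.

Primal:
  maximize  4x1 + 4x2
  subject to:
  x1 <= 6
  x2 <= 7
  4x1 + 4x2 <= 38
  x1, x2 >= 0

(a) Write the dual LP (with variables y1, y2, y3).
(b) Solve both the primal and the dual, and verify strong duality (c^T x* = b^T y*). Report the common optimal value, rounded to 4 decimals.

The standard primal-dual pair for 'max c^T x s.t. A x <= b, x >= 0' is:
  Dual:  min b^T y  s.t.  A^T y >= c,  y >= 0.

So the dual LP is:
  minimize  6y1 + 7y2 + 38y3
  subject to:
    y1 + 4y3 >= 4
    y2 + 4y3 >= 4
    y1, y2, y3 >= 0

Solving the primal: x* = (2.5, 7).
  primal value c^T x* = 38.
Solving the dual: y* = (0, 0, 1).
  dual value b^T y* = 38.
Strong duality: c^T x* = b^T y*. Confirmed.

38


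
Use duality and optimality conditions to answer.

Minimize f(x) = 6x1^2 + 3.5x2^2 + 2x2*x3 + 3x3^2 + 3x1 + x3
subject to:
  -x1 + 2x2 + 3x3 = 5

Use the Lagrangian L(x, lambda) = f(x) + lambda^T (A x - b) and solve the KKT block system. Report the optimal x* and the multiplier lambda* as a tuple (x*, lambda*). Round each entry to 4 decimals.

Form the Lagrangian:
  L(x, lambda) = (1/2) x^T Q x + c^T x + lambda^T (A x - b)
Stationarity (grad_x L = 0): Q x + c + A^T lambda = 0.
Primal feasibility: A x = b.

This gives the KKT block system:
  [ Q   A^T ] [ x     ]   [-c ]
  [ A    0  ] [ lambda ] = [ b ]

Solving the linear system:
  x*      = (-0.4987, 0.5239, 1.1511)
  lambda* = (-2.9849)
  f(x*)   = 7.2897

x* = (-0.4987, 0.5239, 1.1511), lambda* = (-2.9849)


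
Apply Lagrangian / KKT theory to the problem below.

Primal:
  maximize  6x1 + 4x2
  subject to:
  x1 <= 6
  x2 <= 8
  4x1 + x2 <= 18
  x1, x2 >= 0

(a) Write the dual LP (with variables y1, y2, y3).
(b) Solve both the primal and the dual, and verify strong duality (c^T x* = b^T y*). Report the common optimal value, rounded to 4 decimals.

The standard primal-dual pair for 'max c^T x s.t. A x <= b, x >= 0' is:
  Dual:  min b^T y  s.t.  A^T y >= c,  y >= 0.

So the dual LP is:
  minimize  6y1 + 8y2 + 18y3
  subject to:
    y1 + 4y3 >= 6
    y2 + y3 >= 4
    y1, y2, y3 >= 0

Solving the primal: x* = (2.5, 8).
  primal value c^T x* = 47.
Solving the dual: y* = (0, 2.5, 1.5).
  dual value b^T y* = 47.
Strong duality: c^T x* = b^T y*. Confirmed.

47


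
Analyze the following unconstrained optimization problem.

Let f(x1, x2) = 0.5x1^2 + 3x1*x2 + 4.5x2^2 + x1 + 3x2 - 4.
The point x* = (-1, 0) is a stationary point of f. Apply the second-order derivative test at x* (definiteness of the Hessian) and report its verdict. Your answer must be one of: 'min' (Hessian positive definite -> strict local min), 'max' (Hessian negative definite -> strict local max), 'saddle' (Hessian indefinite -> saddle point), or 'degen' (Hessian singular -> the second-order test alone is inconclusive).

Compute the Hessian H = grad^2 f:
  H = [[1, 3], [3, 9]]
Verify stationarity: grad f(x*) = H x* + g = (0, 0).
Eigenvalues of H: 0, 10.
H has a zero eigenvalue (singular; positive semidefinite but not definite), so H is neither positive definite, negative definite, nor indefinite. The second-order test alone is inconclusive -> degen.
(Indeed, f is constant along the null direction of H through x*, so x* is not a strict local extremum.)

degen


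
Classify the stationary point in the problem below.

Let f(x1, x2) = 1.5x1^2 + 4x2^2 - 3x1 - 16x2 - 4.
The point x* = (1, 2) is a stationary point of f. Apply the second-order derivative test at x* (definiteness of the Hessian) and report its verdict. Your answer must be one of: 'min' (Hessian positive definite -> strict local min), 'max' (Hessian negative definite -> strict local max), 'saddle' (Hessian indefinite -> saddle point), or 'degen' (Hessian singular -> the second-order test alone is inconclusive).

Compute the Hessian H = grad^2 f:
  H = [[3, 0], [0, 8]]
Verify stationarity: grad f(x*) = H x* + g = (0, 0).
Eigenvalues of H: 3, 8.
Both eigenvalues > 0, so H is positive definite -> x* is a strict local min.

min


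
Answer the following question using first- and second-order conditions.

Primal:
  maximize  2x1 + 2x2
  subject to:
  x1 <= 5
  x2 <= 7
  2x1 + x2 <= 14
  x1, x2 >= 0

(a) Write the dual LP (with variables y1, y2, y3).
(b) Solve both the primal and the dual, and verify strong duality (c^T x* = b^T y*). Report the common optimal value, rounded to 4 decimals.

The standard primal-dual pair for 'max c^T x s.t. A x <= b, x >= 0' is:
  Dual:  min b^T y  s.t.  A^T y >= c,  y >= 0.

So the dual LP is:
  minimize  5y1 + 7y2 + 14y3
  subject to:
    y1 + 2y3 >= 2
    y2 + y3 >= 2
    y1, y2, y3 >= 0

Solving the primal: x* = (3.5, 7).
  primal value c^T x* = 21.
Solving the dual: y* = (0, 1, 1).
  dual value b^T y* = 21.
Strong duality: c^T x* = b^T y*. Confirmed.

21


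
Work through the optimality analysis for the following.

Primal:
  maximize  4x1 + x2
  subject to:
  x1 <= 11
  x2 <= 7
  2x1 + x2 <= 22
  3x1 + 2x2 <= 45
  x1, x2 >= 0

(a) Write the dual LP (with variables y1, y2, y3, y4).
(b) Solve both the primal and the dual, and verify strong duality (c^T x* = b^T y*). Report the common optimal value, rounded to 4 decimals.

The standard primal-dual pair for 'max c^T x s.t. A x <= b, x >= 0' is:
  Dual:  min b^T y  s.t.  A^T y >= c,  y >= 0.

So the dual LP is:
  minimize  11y1 + 7y2 + 22y3 + 45y4
  subject to:
    y1 + 2y3 + 3y4 >= 4
    y2 + y3 + 2y4 >= 1
    y1, y2, y3, y4 >= 0

Solving the primal: x* = (11, 0).
  primal value c^T x* = 44.
Solving the dual: y* = (0, 0, 2, 0).
  dual value b^T y* = 44.
Strong duality: c^T x* = b^T y*. Confirmed.

44


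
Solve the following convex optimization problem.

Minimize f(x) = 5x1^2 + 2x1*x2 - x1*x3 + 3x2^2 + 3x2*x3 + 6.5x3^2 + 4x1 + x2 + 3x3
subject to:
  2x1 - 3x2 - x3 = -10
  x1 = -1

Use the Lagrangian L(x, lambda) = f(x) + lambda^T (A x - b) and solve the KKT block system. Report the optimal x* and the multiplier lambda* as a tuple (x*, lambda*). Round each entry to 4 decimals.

Form the Lagrangian:
  L(x, lambda) = (1/2) x^T Q x + c^T x + lambda^T (A x - b)
Stationarity (grad_x L = 0): Q x + c + A^T lambda = 0.
Primal feasibility: A x = b.

This gives the KKT block system:
  [ Q   A^T ] [ x     ]   [-c ]
  [ A    0  ] [ lambda ] = [ b ]

Solving the linear system:
  x*      = (-1, 2.8667, -0.6)
  lambda* = (4.8, -9.9333)
  f(x*)   = 17.5667

x* = (-1, 2.8667, -0.6), lambda* = (4.8, -9.9333)
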